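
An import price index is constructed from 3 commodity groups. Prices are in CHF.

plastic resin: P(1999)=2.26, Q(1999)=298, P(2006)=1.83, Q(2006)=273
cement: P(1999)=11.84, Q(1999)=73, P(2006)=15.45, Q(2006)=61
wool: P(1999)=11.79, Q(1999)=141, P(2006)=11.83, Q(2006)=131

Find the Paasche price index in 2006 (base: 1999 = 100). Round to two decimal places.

Paasche price index uses current-period quantities as weights.
ΣP(2006)·Q(2006) = 1.83×273 + 15.45×61 + 11.83×131 = 499.59 + 942.45 + 1549.73 = 2991.77
ΣP(1999)·Q(2006) = 2.26×273 + 11.84×61 + 11.79×131 = 616.98 + 722.24 + 1544.49 = 2883.71
Index = 2991.77 / 2883.71 × 100 = 103.7473

103.75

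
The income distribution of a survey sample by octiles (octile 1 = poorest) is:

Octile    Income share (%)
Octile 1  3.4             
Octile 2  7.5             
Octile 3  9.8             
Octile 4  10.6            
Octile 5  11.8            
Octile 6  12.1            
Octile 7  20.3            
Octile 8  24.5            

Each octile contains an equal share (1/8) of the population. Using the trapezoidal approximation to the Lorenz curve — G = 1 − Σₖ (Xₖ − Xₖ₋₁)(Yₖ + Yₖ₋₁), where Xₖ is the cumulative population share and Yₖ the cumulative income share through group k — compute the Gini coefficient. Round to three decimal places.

0.275

Cumulative income shares Yₖ: 0.0340, 0.1090, 0.2070, 0.3130, 0.4310, 0.5520, 0.7550, 1.0000
Σ (Xₖ−Xₖ₋₁)(Yₖ+Yₖ₋₁) = (1/8)(0.0340+0.0000) + (1/8)(0.1090+0.0340) + (1/8)(0.2070+0.1090) + (1/8)(0.3130+0.2070) + (1/8)(0.4310+0.3130) + (1/8)(0.5520+0.4310) + (1/8)(0.7550+0.5520) + (1/8)(1.0000+0.7550)
  = 0.0043 + 0.0179 + 0.0395 + 0.0650 + 0.0930 + 0.1229 + 0.1634 + 0.2194 = 0.7253
G = 1 − 0.7253 = 0.2747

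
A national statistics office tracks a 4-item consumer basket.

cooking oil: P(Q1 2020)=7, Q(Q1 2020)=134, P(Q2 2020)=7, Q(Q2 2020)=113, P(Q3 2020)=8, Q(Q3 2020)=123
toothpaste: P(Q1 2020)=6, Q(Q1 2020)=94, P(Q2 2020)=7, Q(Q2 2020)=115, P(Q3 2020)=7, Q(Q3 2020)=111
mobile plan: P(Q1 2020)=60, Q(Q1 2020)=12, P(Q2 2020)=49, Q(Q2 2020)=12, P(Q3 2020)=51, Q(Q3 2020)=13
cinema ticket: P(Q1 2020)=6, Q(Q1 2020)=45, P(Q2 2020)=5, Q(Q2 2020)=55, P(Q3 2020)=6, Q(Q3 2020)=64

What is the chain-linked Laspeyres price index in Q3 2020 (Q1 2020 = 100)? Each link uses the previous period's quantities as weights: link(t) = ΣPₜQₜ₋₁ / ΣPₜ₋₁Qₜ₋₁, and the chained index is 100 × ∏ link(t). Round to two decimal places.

104.22

Link Q1 2020→Q2 2020:
ΣP(Q2 2020)Q(Q1 2020) = 7×134 + 7×94 + 49×12 + 5×45 = 938 + 658 + 588 + 225 = 2409
ΣP(Q1 2020)Q(Q1 2020) = 7×134 + 6×94 + 60×12 + 6×45 = 938 + 564 + 720 + 270 = 2492
link = 2409/2492 = 0.966693
Link Q2 2020→Q3 2020:
ΣP(Q3 2020)Q(Q2 2020) = 8×113 + 7×115 + 51×12 + 6×55 = 904 + 805 + 612 + 330 = 2651
ΣP(Q2 2020)Q(Q2 2020) = 7×113 + 7×115 + 49×12 + 5×55 = 791 + 805 + 588 + 275 = 2459
link = 2651/2459 = 1.078081
Chained index = 100 × 0.966693 × 1.078081 = 104.2173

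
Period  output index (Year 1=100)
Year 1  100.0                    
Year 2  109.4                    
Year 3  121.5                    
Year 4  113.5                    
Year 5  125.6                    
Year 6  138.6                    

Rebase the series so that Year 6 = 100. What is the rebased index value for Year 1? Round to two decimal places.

72.15

Rebased(Year 1) = 100.0 / 138.6 × 100 = 72.1501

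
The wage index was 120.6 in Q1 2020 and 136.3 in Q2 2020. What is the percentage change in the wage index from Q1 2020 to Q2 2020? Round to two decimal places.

13.02%

Change = (136.3 − 120.6) / 120.6 × 100
       = 15.7 / 120.6 × 100 = 13.0182%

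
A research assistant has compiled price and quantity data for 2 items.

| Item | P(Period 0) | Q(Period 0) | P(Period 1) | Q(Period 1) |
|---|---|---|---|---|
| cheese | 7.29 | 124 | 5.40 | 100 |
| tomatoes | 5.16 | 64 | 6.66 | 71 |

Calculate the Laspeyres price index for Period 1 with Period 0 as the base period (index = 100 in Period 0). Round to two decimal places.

Laspeyres price index uses base-period quantities as weights.
ΣP(Period 1)·Q(Period 0) = 5.40×124 + 6.66×64 = 669.6 + 426.24 = 1095.84
ΣP(Period 0)·Q(Period 0) = 7.29×124 + 5.16×64 = 903.96 + 330.24 = 1234.2
Index = 1095.84 / 1234.2 × 100 = 88.7895

88.79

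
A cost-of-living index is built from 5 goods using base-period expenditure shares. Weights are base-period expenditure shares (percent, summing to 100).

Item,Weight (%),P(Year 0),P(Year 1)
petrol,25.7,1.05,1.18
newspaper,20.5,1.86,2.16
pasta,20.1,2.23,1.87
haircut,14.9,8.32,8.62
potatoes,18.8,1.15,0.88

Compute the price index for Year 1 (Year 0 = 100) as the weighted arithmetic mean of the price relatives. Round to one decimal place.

petrol: 25.7 × (1.18/1.05) = 25.7 × 1.123810 = 28.8819
newspaper: 20.5 × (2.16/1.86) = 20.5 × 1.161290 = 23.8065
pasta: 20.1 × (1.87/2.23) = 20.1 × 0.838565 = 16.8552
haircut: 14.9 × (8.62/8.32) = 14.9 × 1.036058 = 15.4373
potatoes: 18.8 × (0.88/1.15) = 18.8 × 0.765217 = 14.3861
Index = Σ wᵢ·(p₁ᵢ/p₀ᵢ) = 28.8819 + 23.8065 + 16.8552 + 15.4373 + 14.3861 = 99.3669

99.4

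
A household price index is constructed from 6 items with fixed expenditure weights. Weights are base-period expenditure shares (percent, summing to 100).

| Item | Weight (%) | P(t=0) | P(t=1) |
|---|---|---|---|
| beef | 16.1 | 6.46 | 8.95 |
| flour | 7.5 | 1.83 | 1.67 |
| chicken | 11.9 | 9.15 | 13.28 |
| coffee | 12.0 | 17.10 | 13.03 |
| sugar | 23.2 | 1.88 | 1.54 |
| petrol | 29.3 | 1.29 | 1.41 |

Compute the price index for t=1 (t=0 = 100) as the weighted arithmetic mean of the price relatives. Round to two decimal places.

106.59

beef: 16.1 × (8.95/6.46) = 16.1 × 1.385449 = 22.3057
flour: 7.5 × (1.67/1.83) = 7.5 × 0.912568 = 6.8443
chicken: 11.9 × (13.28/9.15) = 11.9 × 1.451366 = 17.2713
coffee: 12.0 × (13.03/17.10) = 12.0 × 0.761988 = 9.1439
sugar: 23.2 × (1.54/1.88) = 23.2 × 0.819149 = 19.0043
petrol: 29.3 × (1.41/1.29) = 29.3 × 1.093023 = 32.0256
Index = Σ wᵢ·(p₁ᵢ/p₀ᵢ) = 22.3057 + 6.8443 + 17.2713 + 9.1439 + 19.0043 + 32.0256 = 106.5949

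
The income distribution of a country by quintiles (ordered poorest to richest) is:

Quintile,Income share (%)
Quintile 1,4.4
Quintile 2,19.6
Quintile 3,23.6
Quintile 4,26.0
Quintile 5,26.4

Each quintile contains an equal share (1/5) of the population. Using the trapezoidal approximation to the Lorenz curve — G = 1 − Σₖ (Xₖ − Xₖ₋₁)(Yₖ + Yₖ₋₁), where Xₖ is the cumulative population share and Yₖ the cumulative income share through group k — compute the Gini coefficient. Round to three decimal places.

0.202

Cumulative income shares Yₖ: 0.0440, 0.2400, 0.4760, 0.7360, 1.0000
Σ (Xₖ−Xₖ₋₁)(Yₖ+Yₖ₋₁) = (1/5)(0.0440+0.0000) + (1/5)(0.2400+0.0440) + (1/5)(0.4760+0.2400) + (1/5)(0.7360+0.4760) + (1/5)(1.0000+0.7360)
  = 0.0088 + 0.0568 + 0.1432 + 0.2424 + 0.3472 = 0.7984
G = 1 − 0.7984 = 0.2016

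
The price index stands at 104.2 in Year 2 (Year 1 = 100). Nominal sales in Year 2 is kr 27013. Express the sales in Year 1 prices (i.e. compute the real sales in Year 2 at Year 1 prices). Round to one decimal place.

25924.2

Real = Nominal ÷ (Index/100) = 27013 ÷ (104.2/100)
     = 27013 ÷ 1.042 = 25924.1843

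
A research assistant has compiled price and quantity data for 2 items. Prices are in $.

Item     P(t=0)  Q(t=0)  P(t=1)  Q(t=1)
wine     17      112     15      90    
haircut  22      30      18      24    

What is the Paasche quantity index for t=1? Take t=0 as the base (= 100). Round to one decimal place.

80.3

Paasche quantity index uses current-period prices as weights.
ΣP(t=1)·Q(t=1) = 15×90 + 18×24 = 1350 + 432 = 1782
ΣP(t=1)·Q(t=0) = 15×112 + 18×30 = 1680 + 540 = 2220
Index = 1782 / 2220 × 100 = 80.2703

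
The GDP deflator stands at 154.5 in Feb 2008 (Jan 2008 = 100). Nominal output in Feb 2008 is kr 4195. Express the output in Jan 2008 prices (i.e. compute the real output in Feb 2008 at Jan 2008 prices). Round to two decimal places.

Real = Nominal ÷ (Index/100) = 4195 ÷ (154.5/100)
     = 4195 ÷ 1.545 = 2715.2104

2715.21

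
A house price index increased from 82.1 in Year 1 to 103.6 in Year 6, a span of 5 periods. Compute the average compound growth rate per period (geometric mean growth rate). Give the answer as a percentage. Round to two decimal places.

4.76%

Growth factor = (103.6/82.1)^(1/5) = (1.261876)^(1/5) = 1.047619
Growth rate = 1.047619 − 1 = 0.047619 = 4.7619%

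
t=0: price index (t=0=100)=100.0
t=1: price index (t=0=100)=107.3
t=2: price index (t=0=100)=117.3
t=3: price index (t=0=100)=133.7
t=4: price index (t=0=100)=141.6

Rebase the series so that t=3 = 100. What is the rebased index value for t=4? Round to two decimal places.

Rebased(t=4) = 141.6 / 133.7 × 100 = 105.9088

105.91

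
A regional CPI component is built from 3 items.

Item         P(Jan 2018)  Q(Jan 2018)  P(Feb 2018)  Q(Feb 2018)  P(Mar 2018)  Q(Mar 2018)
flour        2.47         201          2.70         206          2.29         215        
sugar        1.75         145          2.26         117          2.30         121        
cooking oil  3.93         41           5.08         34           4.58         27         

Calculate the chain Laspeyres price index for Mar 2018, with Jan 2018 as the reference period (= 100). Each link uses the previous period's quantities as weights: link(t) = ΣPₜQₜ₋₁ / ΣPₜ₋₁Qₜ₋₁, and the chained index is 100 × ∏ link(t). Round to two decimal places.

Link Jan 2018→Feb 2018:
ΣP(Feb 2018)Q(Jan 2018) = 2.70×201 + 2.26×145 + 5.08×41 = 542.7 + 327.7 + 208.28 = 1078.68
ΣP(Jan 2018)Q(Jan 2018) = 2.47×201 + 1.75×145 + 3.93×41 = 496.47 + 253.75 + 161.13 = 911.35
link = 1078.68/911.35 = 1.183607
Link Feb 2018→Mar 2018:
ΣP(Mar 2018)Q(Feb 2018) = 2.29×206 + 2.30×117 + 4.58×34 = 471.74 + 269.1 + 155.72 = 896.56
ΣP(Feb 2018)Q(Feb 2018) = 2.70×206 + 2.26×117 + 5.08×34 = 556.2 + 264.42 + 172.72 = 993.34
link = 896.56/993.34 = 0.902571
Chained index = 100 × 1.183607 × 0.902571 = 106.8289

106.83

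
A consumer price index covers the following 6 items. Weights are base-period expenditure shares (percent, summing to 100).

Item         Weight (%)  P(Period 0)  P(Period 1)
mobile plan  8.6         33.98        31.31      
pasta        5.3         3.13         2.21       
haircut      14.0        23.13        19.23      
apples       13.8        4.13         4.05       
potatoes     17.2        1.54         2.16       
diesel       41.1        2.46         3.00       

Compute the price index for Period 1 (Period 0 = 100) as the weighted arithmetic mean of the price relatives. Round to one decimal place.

111.1

mobile plan: 8.6 × (31.31/33.98) = 8.6 × 0.921424 = 7.9242
pasta: 5.3 × (2.21/3.13) = 5.3 × 0.706070 = 3.7422
haircut: 14.0 × (19.23/23.13) = 14.0 × 0.831388 = 11.6394
apples: 13.8 × (4.05/4.13) = 13.8 × 0.980630 = 13.5327
potatoes: 17.2 × (2.16/1.54) = 17.2 × 1.402597 = 24.1247
diesel: 41.1 × (3.00/2.46) = 41.1 × 1.219512 = 50.1220
Index = Σ wᵢ·(p₁ᵢ/p₀ᵢ) = 7.9242 + 3.7422 + 11.6394 + 13.5327 + 24.1247 + 50.1220 = 111.0852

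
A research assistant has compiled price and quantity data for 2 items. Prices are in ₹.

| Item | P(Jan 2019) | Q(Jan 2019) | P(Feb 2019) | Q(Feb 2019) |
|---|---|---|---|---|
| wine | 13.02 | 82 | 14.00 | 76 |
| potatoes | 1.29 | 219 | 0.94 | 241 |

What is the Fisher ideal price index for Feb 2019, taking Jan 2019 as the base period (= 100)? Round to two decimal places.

99.76

Laspeyres component (base-period weights):
ΣP(Feb 2019)Q(Jan 2019) = 14.00×82 + 0.94×219 = 1148 + 205.86 = 1353.86
ΣP(Jan 2019)Q(Jan 2019) = 13.02×82 + 1.29×219 = 1067.64 + 282.51 = 1350.15
L = 1353.86 / 1350.15 × 100 = 100.2748
Paasche component (current-period weights):
ΣP(Feb 2019)Q(Feb 2019) = 14.00×76 + 0.94×241 = 1064 + 226.54 = 1290.54
ΣP(Jan 2019)Q(Feb 2019) = 13.02×76 + 1.29×241 = 989.52 + 310.89 = 1300.41
P = 1290.54 / 1300.41 × 100 = 99.2410
Fisher = √(L × P) = √(100.2748 × 99.2410) = 99.7566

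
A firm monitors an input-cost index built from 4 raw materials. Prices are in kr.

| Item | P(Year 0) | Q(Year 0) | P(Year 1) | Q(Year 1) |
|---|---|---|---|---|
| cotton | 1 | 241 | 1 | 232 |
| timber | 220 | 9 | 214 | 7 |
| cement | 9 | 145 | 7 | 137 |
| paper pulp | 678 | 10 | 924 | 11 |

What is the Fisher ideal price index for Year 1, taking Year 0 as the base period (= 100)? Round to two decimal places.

121.68

Laspeyres component (base-period weights):
ΣP(Year 1)Q(Year 0) = 1×241 + 214×9 + 7×145 + 924×10 = 241 + 1926 + 1015 + 9240 = 12422
ΣP(Year 0)Q(Year 0) = 1×241 + 220×9 + 9×145 + 678×10 = 241 + 1980 + 1305 + 6780 = 10306
L = 12422 / 10306 × 100 = 120.5317
Paasche component (current-period weights):
ΣP(Year 1)Q(Year 1) = 1×232 + 214×7 + 7×137 + 924×11 = 232 + 1498 + 959 + 10164 = 12853
ΣP(Year 0)Q(Year 1) = 1×232 + 220×7 + 9×137 + 678×11 = 232 + 1540 + 1233 + 7458 = 10463
P = 12853 / 10463 × 100 = 122.8424
Fisher = √(L × P) = √(120.5317 × 122.8424) = 121.6816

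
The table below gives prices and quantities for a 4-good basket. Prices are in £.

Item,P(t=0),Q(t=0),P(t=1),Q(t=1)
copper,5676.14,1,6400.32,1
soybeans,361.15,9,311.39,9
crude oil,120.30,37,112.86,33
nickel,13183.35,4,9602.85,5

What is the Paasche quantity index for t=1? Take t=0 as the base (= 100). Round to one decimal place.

117.7

Paasche quantity index uses current-period prices as weights.
ΣP(t=1)·Q(t=1) = 6400.32×1 + 311.39×9 + 112.86×33 + 9602.85×5 = 6400.32 + 2802.51 + 3724.38 + 48014.25 = 60941.46
ΣP(t=1)·Q(t=0) = 6400.32×1 + 311.39×9 + 112.86×37 + 9602.85×4 = 6400.32 + 2802.51 + 4175.82 + 38411.4 = 51790.05
Index = 60941.46 / 51790.05 × 100 = 117.6702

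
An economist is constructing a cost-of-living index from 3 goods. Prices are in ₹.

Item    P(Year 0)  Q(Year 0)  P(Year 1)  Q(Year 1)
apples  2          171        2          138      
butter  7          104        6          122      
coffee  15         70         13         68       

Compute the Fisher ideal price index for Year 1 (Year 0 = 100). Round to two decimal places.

Laspeyres component (base-period weights):
ΣP(Year 1)Q(Year 0) = 2×171 + 6×104 + 13×70 = 342 + 624 + 910 = 1876
ΣP(Year 0)Q(Year 0) = 2×171 + 7×104 + 15×70 = 342 + 728 + 1050 = 2120
L = 1876 / 2120 × 100 = 88.4906
Paasche component (current-period weights):
ΣP(Year 1)Q(Year 1) = 2×138 + 6×122 + 13×68 = 276 + 732 + 884 = 1892
ΣP(Year 0)Q(Year 1) = 2×138 + 7×122 + 15×68 = 276 + 854 + 1020 = 2150
P = 1892 / 2150 × 100 = 88.0000
Fisher = √(L × P) = √(88.4906 × 88.0000) = 88.2449

88.24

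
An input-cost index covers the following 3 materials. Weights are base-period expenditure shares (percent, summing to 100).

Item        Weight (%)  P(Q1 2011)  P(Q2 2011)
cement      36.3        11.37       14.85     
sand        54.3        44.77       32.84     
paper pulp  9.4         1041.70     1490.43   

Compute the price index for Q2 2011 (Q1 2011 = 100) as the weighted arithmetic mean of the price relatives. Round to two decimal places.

100.69

cement: 36.3 × (14.85/11.37) = 36.3 × 1.306069 = 47.4103
sand: 54.3 × (32.84/44.77) = 54.3 × 0.733527 = 39.8305
paper pulp: 9.4 × (1490.43/1041.70) = 9.4 × 1.430767 = 13.4492
Index = Σ wᵢ·(p₁ᵢ/p₀ᵢ) = 47.4103 + 39.8305 + 13.4492 = 100.6900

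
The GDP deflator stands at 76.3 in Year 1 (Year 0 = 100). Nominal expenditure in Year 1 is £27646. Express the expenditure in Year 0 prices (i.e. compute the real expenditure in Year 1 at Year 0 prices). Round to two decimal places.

36233.29

Real = Nominal ÷ (Index/100) = 27646 ÷ (76.3/100)
     = 27646 ÷ 0.763 = 36233.2896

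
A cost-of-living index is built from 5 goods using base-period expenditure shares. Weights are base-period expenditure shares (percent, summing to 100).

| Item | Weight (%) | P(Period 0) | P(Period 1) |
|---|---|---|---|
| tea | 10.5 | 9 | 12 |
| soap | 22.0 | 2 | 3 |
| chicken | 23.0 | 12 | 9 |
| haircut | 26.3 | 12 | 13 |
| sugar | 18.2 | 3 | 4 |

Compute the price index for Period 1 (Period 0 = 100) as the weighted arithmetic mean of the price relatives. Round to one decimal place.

117.0

tea: 10.5 × (12/9) = 10.5 × 1.333333 = 14.0000
soap: 22.0 × (3/2) = 22.0 × 1.500000 = 33.0000
chicken: 23.0 × (9/12) = 23.0 × 0.750000 = 17.2500
haircut: 26.3 × (13/12) = 26.3 × 1.083333 = 28.4917
sugar: 18.2 × (4/3) = 18.2 × 1.333333 = 24.2667
Index = Σ wᵢ·(p₁ᵢ/p₀ᵢ) = 14.0000 + 33.0000 + 17.2500 + 28.4917 + 24.2667 = 117.0083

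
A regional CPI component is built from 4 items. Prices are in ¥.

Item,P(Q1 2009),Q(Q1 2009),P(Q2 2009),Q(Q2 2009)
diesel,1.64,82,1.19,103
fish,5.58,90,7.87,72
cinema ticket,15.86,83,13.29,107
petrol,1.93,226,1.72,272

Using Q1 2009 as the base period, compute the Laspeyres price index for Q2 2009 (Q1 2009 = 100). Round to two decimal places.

96.17

Laspeyres price index uses base-period quantities as weights.
ΣP(Q2 2009)·Q(Q1 2009) = 1.19×82 + 7.87×90 + 13.29×83 + 1.72×226 = 97.58 + 708.3 + 1103.07 + 388.72 = 2297.67
ΣP(Q1 2009)·Q(Q1 2009) = 1.64×82 + 5.58×90 + 15.86×83 + 1.93×226 = 134.48 + 502.2 + 1316.38 + 436.18 = 2389.24
Index = 2297.67 / 2389.24 × 100 = 96.1674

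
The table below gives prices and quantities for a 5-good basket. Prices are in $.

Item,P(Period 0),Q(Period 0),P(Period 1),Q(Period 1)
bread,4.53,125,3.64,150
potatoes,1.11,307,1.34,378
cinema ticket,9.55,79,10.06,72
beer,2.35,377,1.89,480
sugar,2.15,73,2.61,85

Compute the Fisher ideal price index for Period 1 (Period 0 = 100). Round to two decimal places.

94.31

Laspeyres component (base-period weights):
ΣP(Period 1)Q(Period 0) = 3.64×125 + 1.34×307 + 10.06×79 + 1.89×377 + 2.61×73 = 455 + 411.38 + 794.74 + 712.53 + 190.53 = 2564.18
ΣP(Period 0)Q(Period 0) = 4.53×125 + 1.11×307 + 9.55×79 + 2.35×377 + 2.15×73 = 566.25 + 340.77 + 754.45 + 885.95 + 156.95 = 2704.37
L = 2564.18 / 2704.37 × 100 = 94.8162
Paasche component (current-period weights):
ΣP(Period 1)Q(Period 1) = 3.64×150 + 1.34×378 + 10.06×72 + 1.89×480 + 2.61×85 = 546 + 506.52 + 724.32 + 907.2 + 221.85 = 2905.89
ΣP(Period 0)Q(Period 1) = 4.53×150 + 1.11×378 + 9.55×72 + 2.35×480 + 2.15×85 = 679.5 + 419.58 + 687.6 + 1128 + 182.75 = 3097.43
P = 2905.89 / 3097.43 × 100 = 93.8162
Fisher = √(L × P) = √(94.8162 × 93.8162) = 94.3148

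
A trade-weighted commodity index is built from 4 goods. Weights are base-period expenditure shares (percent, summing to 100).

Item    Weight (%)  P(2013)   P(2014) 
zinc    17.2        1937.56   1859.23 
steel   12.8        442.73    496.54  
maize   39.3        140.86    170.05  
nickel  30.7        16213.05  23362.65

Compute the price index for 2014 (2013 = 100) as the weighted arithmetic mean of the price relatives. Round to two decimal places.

122.54

zinc: 17.2 × (1859.23/1937.56) = 17.2 × 0.959573 = 16.5047
steel: 12.8 × (496.54/442.73) = 12.8 × 1.121541 = 14.3557
maize: 39.3 × (170.05/140.86) = 39.3 × 1.207227 = 47.4440
nickel: 30.7 × (23362.65/16213.05) = 30.7 × 1.440978 = 44.2380
Index = Σ wᵢ·(p₁ᵢ/p₀ᵢ) = 16.5047 + 14.3557 + 47.4440 + 44.2380 = 122.5424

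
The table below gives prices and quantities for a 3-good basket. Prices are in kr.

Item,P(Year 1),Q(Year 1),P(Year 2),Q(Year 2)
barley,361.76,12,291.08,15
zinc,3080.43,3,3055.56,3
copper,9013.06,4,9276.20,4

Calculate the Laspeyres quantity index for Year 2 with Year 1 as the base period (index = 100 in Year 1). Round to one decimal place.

Laspeyres quantity index uses base-period prices as weights.
ΣP(Year 1)·Q(Year 2) = 361.76×15 + 3080.43×3 + 9013.06×4 = 5426.4 + 9241.29 + 36052.24 = 50719.93
ΣP(Year 1)·Q(Year 1) = 361.76×12 + 3080.43×3 + 9013.06×4 = 4341.12 + 9241.29 + 36052.24 = 49634.65
Index = 50719.93 / 49634.65 × 100 = 102.1865

102.2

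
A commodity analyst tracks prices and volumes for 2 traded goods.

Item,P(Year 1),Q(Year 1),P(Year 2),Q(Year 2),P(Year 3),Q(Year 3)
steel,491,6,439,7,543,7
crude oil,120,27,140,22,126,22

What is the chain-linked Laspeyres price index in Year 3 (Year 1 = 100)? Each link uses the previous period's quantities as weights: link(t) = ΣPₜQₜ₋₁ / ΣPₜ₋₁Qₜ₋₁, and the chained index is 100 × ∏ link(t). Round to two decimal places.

Link Year 1→Year 2:
ΣP(Year 2)Q(Year 1) = 439×6 + 140×27 = 2634 + 3780 = 6414
ΣP(Year 1)Q(Year 1) = 491×6 + 120×27 = 2946 + 3240 = 6186
link = 6414/6186 = 1.036857
Link Year 2→Year 3:
ΣP(Year 3)Q(Year 2) = 543×7 + 126×22 = 3801 + 2772 = 6573
ΣP(Year 2)Q(Year 2) = 439×7 + 140×22 = 3073 + 3080 = 6153
link = 6573/6153 = 1.068259
Chained index = 100 × 1.036857 × 1.068259 = 110.7633

110.76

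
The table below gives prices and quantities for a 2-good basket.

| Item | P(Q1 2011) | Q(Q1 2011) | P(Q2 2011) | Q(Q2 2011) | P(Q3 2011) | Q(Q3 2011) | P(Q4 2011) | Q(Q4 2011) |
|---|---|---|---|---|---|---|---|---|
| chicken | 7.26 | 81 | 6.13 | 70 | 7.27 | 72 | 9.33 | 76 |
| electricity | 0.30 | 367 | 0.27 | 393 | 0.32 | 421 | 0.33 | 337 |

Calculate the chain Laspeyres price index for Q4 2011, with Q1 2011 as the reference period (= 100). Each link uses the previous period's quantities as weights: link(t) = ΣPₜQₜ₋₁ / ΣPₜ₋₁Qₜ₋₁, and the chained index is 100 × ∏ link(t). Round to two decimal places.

124.61

Link Q1 2011→Q2 2011:
ΣP(Q2 2011)Q(Q1 2011) = 6.13×81 + 0.27×367 = 496.53 + 99.09 = 595.62
ΣP(Q1 2011)Q(Q1 2011) = 7.26×81 + 0.30×367 = 588.06 + 110.1 = 698.16
link = 595.62/698.16 = 0.853128
Link Q2 2011→Q3 2011:
ΣP(Q3 2011)Q(Q2 2011) = 7.27×70 + 0.32×393 = 508.9 + 125.76 = 634.66
ΣP(Q2 2011)Q(Q2 2011) = 6.13×70 + 0.27×393 = 429.1 + 106.11 = 535.21
link = 634.66/535.21 = 1.185815
Link Q3 2011→Q4 2011:
ΣP(Q4 2011)Q(Q3 2011) = 9.33×72 + 0.33×421 = 671.76 + 138.93 = 810.69
ΣP(Q3 2011)Q(Q3 2011) = 7.27×72 + 0.32×421 = 523.44 + 134.72 = 658.16
link = 810.69/658.16 = 1.231752
Chained index = 100 × 0.853128 × 1.185815 × 1.231752 = 124.6105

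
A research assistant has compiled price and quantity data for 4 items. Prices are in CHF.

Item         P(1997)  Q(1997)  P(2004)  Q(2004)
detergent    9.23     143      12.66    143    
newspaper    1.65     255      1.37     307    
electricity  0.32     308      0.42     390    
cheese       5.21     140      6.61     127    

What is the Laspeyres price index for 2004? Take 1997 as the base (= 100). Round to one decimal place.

125.1

Laspeyres price index uses base-period quantities as weights.
ΣP(2004)·Q(1997) = 12.66×143 + 1.37×255 + 0.42×308 + 6.61×140 = 1810.38 + 349.35 + 129.36 + 925.4 = 3214.49
ΣP(1997)·Q(1997) = 9.23×143 + 1.65×255 + 0.32×308 + 5.21×140 = 1319.89 + 420.75 + 98.56 + 729.4 = 2568.6
Index = 3214.49 / 2568.6 × 100 = 125.1456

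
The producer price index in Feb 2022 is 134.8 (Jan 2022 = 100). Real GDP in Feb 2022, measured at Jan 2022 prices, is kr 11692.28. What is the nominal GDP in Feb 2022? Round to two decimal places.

Nominal = Real × (Index/100) = 11692.28 × (134.8/100)
        = 11692.28 × 1.348 = 15761.1934

15761.19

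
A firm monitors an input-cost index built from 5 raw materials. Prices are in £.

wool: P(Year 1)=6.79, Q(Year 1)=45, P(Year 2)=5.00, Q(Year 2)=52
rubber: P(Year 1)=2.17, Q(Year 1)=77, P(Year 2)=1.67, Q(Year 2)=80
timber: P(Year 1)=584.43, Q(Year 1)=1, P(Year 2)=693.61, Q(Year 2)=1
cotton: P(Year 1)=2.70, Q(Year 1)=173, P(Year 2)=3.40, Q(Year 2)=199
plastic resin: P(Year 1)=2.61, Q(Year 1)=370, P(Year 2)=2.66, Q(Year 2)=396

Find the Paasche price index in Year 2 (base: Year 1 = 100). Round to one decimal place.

105.0

Paasche price index uses current-period quantities as weights.
ΣP(Year 2)·Q(Year 2) = 5.00×52 + 1.67×80 + 693.61×1 + 3.40×199 + 2.66×396 = 260 + 133.6 + 693.61 + 676.6 + 1053.36 = 2817.17
ΣP(Year 1)·Q(Year 2) = 6.79×52 + 2.17×80 + 584.43×1 + 2.70×199 + 2.61×396 = 353.08 + 173.6 + 584.43 + 537.3 + 1033.56 = 2681.97
Index = 2817.17 / 2681.97 × 100 = 105.0411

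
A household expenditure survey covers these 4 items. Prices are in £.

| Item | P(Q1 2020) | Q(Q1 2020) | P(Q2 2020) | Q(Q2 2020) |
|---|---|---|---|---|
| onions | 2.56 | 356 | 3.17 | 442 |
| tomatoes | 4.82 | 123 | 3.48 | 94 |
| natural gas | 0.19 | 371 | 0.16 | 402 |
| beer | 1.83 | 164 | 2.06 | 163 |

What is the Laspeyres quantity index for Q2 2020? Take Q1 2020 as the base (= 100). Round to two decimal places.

104.50

Laspeyres quantity index uses base-period prices as weights.
ΣP(Q1 2020)·Q(Q2 2020) = 2.56×442 + 4.82×94 + 0.19×402 + 1.83×163 = 1131.52 + 453.08 + 76.38 + 298.29 = 1959.27
ΣP(Q1 2020)·Q(Q1 2020) = 2.56×356 + 4.82×123 + 0.19×371 + 1.83×164 = 911.36 + 592.86 + 70.49 + 300.12 = 1874.83
Index = 1959.27 / 1874.83 × 100 = 104.5039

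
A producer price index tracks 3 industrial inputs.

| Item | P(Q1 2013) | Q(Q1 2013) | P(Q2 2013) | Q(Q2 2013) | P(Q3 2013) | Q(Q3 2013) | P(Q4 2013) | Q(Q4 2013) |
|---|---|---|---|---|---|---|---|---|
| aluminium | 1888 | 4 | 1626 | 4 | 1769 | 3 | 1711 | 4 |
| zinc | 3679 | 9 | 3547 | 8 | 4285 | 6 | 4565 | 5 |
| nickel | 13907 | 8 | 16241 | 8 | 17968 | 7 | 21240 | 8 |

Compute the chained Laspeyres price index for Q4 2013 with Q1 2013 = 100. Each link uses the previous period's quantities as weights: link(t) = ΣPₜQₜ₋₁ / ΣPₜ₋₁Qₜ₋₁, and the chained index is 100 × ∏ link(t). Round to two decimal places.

143.84

Link Q1 2013→Q2 2013:
ΣP(Q2 2013)Q(Q1 2013) = 1626×4 + 3547×9 + 16241×8 = 6504 + 31923 + 129928 = 168355
ΣP(Q1 2013)Q(Q1 2013) = 1888×4 + 3679×9 + 13907×8 = 7552 + 33111 + 111256 = 151919
link = 168355/151919 = 1.108189
Link Q2 2013→Q3 2013:
ΣP(Q3 2013)Q(Q2 2013) = 1769×4 + 4285×8 + 17968×8 = 7076 + 34280 + 143744 = 185100
ΣP(Q2 2013)Q(Q2 2013) = 1626×4 + 3547×8 + 16241×8 = 6504 + 28376 + 129928 = 164808
link = 185100/164808 = 1.123125
Link Q3 2013→Q4 2013:
ΣP(Q4 2013)Q(Q3 2013) = 1711×3 + 4565×6 + 21240×7 = 5133 + 27390 + 148680 = 181203
ΣP(Q3 2013)Q(Q3 2013) = 1769×3 + 4285×6 + 17968×7 = 5307 + 25710 + 125776 = 156793
link = 181203/156793 = 1.155683
Chained index = 100 × 1.108189 × 1.123125 × 1.155683 = 143.8404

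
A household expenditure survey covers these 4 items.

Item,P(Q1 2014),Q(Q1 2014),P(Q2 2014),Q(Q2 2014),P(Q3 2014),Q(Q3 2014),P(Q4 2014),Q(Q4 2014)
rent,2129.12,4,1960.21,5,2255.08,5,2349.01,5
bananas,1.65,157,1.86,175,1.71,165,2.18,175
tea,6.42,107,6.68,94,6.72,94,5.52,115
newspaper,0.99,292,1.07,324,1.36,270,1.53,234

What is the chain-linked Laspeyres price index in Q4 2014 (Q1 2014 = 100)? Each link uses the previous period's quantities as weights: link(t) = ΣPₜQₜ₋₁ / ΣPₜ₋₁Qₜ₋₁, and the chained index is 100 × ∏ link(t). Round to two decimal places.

111.11

Link Q1 2014→Q2 2014:
ΣP(Q2 2014)Q(Q1 2014) = 1960.21×4 + 1.86×157 + 6.68×107 + 1.07×292 = 7840.84 + 292.02 + 714.76 + 312.44 = 9160.06
ΣP(Q1 2014)Q(Q1 2014) = 2129.12×4 + 1.65×157 + 6.42×107 + 0.99×292 = 8516.48 + 259.05 + 686.94 + 289.08 = 9751.55
link = 9160.06/9751.55 = 0.939344
Link Q2 2014→Q3 2014:
ΣP(Q3 2014)Q(Q2 2014) = 2255.08×5 + 1.71×175 + 6.72×94 + 1.36×324 = 11275.4 + 299.25 + 631.68 + 440.64 = 12646.97
ΣP(Q2 2014)Q(Q2 2014) = 1960.21×5 + 1.86×175 + 6.68×94 + 1.07×324 = 9801.05 + 325.5 + 627.92 + 346.68 = 11101.15
link = 12646.97/11101.15 = 1.139249
Link Q3 2014→Q4 2014:
ΣP(Q4 2014)Q(Q3 2014) = 2349.01×5 + 2.18×165 + 5.52×94 + 1.53×270 = 11745.05 + 359.7 + 518.88 + 413.1 = 13036.73
ΣP(Q3 2014)Q(Q3 2014) = 2255.08×5 + 1.71×165 + 6.72×94 + 1.36×270 = 11275.4 + 282.15 + 631.68 + 367.2 = 12556.43
link = 13036.73/12556.43 = 1.038251
Chained index = 100 × 0.939344 × 1.139249 × 1.038251 = 111.1081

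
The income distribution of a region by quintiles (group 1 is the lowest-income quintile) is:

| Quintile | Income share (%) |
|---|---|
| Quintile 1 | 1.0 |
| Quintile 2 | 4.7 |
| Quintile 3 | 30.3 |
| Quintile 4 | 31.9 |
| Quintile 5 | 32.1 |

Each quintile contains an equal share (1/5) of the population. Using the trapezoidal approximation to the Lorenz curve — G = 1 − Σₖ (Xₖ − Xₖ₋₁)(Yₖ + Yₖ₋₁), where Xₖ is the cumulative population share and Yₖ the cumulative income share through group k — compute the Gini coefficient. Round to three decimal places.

Cumulative income shares Yₖ: 0.0100, 0.0570, 0.3600, 0.6790, 1.0000
Σ (Xₖ−Xₖ₋₁)(Yₖ+Yₖ₋₁) = (1/5)(0.0100+0.0000) + (1/5)(0.0570+0.0100) + (1/5)(0.3600+0.0570) + (1/5)(0.6790+0.3600) + (1/5)(1.0000+0.6790)
  = 0.0020 + 0.0134 + 0.0834 + 0.2078 + 0.3358 = 0.6424
G = 1 − 0.6424 = 0.3576

0.358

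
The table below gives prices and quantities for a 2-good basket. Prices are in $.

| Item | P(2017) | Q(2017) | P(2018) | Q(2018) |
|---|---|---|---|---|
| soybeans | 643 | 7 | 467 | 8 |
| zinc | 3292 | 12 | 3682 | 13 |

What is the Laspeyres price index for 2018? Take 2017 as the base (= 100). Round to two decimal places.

107.84

Laspeyres price index uses base-period quantities as weights.
ΣP(2018)·Q(2017) = 467×7 + 3682×12 = 3269 + 44184 = 47453
ΣP(2017)·Q(2017) = 643×7 + 3292×12 = 4501 + 39504 = 44005
Index = 47453 / 44005 × 100 = 107.8355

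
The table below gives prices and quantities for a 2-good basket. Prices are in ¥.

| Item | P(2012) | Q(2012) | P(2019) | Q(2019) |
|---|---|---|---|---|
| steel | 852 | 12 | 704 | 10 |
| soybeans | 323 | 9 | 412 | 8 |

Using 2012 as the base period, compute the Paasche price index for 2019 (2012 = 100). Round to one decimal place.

Paasche price index uses current-period quantities as weights.
ΣP(2019)·Q(2019) = 704×10 + 412×8 = 7040 + 3296 = 10336
ΣP(2012)·Q(2019) = 852×10 + 323×8 = 8520 + 2584 = 11104
Index = 10336 / 11104 × 100 = 93.0836

93.1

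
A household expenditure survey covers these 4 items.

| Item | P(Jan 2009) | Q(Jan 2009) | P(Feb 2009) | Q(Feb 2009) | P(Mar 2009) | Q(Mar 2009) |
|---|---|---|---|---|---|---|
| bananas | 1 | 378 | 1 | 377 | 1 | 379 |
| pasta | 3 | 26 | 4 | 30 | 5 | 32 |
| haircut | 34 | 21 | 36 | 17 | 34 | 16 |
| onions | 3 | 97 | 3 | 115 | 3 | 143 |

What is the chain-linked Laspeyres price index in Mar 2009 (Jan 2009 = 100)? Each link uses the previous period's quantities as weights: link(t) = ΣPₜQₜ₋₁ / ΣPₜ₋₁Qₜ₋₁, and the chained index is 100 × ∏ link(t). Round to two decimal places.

104.37

Link Jan 2009→Feb 2009:
ΣP(Feb 2009)Q(Jan 2009) = 1×378 + 4×26 + 36×21 + 3×97 = 378 + 104 + 756 + 291 = 1529
ΣP(Jan 2009)Q(Jan 2009) = 1×378 + 3×26 + 34×21 + 3×97 = 378 + 78 + 714 + 291 = 1461
link = 1529/1461 = 1.046543
Link Feb 2009→Mar 2009:
ΣP(Mar 2009)Q(Feb 2009) = 1×377 + 5×30 + 34×17 + 3×115 = 377 + 150 + 578 + 345 = 1450
ΣP(Feb 2009)Q(Feb 2009) = 1×377 + 4×30 + 36×17 + 3×115 = 377 + 120 + 612 + 345 = 1454
link = 1450/1454 = 0.997249
Chained index = 100 × 1.046543 × 0.997249 = 104.3664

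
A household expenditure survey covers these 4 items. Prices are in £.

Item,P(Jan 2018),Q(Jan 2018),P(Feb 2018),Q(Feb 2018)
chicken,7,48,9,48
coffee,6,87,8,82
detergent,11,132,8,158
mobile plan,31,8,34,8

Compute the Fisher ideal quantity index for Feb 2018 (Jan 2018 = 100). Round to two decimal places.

Laspeyres component (base-period weights):
ΣP(Jan 2018)Q(Feb 2018) = 7×48 + 6×82 + 11×158 + 31×8 = 336 + 492 + 1738 + 248 = 2814
ΣP(Jan 2018)Q(Jan 2018) = 7×48 + 6×87 + 11×132 + 31×8 = 336 + 522 + 1452 + 248 = 2558
L = 2814 / 2558 × 100 = 110.0078
Paasche component (current-period weights):
ΣP(Feb 2018)Q(Feb 2018) = 9×48 + 8×82 + 8×158 + 34×8 = 432 + 656 + 1264 + 272 = 2624
ΣP(Feb 2018)Q(Jan 2018) = 9×48 + 8×87 + 8×132 + 34×8 = 432 + 696 + 1056 + 272 = 2456
P = 2624 / 2456 × 100 = 106.8404
Fisher = √(L × P) = √(110.0078 × 106.8404) = 108.4125

108.41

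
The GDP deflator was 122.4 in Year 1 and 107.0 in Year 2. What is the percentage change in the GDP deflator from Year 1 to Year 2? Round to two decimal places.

Change = (107.0 − 122.4) / 122.4 × 100
       = -15.4 / 122.4 × 100 = -12.5817%

-12.58%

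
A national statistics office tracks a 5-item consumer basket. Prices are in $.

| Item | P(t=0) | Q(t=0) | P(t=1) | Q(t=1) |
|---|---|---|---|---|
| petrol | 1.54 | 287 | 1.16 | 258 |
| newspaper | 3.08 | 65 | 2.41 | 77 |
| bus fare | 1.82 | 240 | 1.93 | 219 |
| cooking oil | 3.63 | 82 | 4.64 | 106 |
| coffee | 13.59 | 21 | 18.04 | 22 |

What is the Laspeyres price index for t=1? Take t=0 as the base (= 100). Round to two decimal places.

103.01

Laspeyres price index uses base-period quantities as weights.
ΣP(t=1)·Q(t=0) = 1.16×287 + 2.41×65 + 1.93×240 + 4.64×82 + 18.04×21 = 332.92 + 156.65 + 463.2 + 380.48 + 378.84 = 1712.09
ΣP(t=0)·Q(t=0) = 1.54×287 + 3.08×65 + 1.82×240 + 3.63×82 + 13.59×21 = 441.98 + 200.2 + 436.8 + 297.66 + 285.39 = 1662.03
Index = 1712.09 / 1662.03 × 100 = 103.0120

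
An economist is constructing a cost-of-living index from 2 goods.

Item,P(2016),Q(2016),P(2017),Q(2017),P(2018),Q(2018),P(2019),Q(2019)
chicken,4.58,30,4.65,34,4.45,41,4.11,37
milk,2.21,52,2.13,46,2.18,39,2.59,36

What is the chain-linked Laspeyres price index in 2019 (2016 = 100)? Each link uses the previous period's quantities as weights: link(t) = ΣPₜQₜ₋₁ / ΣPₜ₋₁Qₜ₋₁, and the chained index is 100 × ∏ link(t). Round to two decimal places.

98.19

Link 2016→2017:
ΣP(2017)Q(2016) = 4.65×30 + 2.13×52 = 139.5 + 110.76 = 250.26
ΣP(2016)Q(2016) = 4.58×30 + 2.21×52 = 137.4 + 114.92 = 252.32
link = 250.26/252.32 = 0.991836
Link 2017→2018:
ΣP(2018)Q(2017) = 4.45×34 + 2.18×46 = 151.3 + 100.28 = 251.58
ΣP(2017)Q(2017) = 4.65×34 + 2.13×46 = 158.1 + 97.98 = 256.08
link = 251.58/256.08 = 0.982427
Link 2018→2019:
ΣP(2019)Q(2018) = 4.11×41 + 2.59×39 = 168.51 + 101.01 = 269.52
ΣP(2018)Q(2018) = 4.45×41 + 2.18×39 = 182.45 + 85.02 = 267.47
link = 269.52/267.47 = 1.007664
Chained index = 100 × 0.991836 × 0.982427 × 1.007664 = 98.1875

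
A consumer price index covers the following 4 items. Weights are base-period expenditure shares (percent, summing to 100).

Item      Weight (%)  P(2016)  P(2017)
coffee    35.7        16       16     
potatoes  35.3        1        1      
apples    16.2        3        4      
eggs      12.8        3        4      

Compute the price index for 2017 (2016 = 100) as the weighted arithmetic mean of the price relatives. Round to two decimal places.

coffee: 35.7 × (16/16) = 35.7 × 1.000000 = 35.7000
potatoes: 35.3 × (1/1) = 35.3 × 1.000000 = 35.3000
apples: 16.2 × (4/3) = 16.2 × 1.333333 = 21.6000
eggs: 12.8 × (4/3) = 12.8 × 1.333333 = 17.0667
Index = Σ wᵢ·(p₁ᵢ/p₀ᵢ) = 35.7000 + 35.3000 + 21.6000 + 17.0667 = 109.6667

109.67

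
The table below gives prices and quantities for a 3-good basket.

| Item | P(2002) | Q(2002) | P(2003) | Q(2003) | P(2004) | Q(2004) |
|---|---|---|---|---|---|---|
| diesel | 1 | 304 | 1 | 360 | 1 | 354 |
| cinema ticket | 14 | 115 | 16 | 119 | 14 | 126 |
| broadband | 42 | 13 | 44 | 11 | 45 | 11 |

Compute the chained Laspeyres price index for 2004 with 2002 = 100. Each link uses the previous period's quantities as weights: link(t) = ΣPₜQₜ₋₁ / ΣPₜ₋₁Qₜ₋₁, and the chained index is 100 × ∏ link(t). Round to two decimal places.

Link 2002→2003:
ΣP(2003)Q(2002) = 1×304 + 16×115 + 44×13 = 304 + 1840 + 572 = 2716
ΣP(2002)Q(2002) = 1×304 + 14×115 + 42×13 = 304 + 1610 + 546 = 2460
link = 2716/2460 = 1.104065
Link 2003→2004:
ΣP(2004)Q(2003) = 1×360 + 14×119 + 45×11 = 360 + 1666 + 495 = 2521
ΣP(2003)Q(2003) = 1×360 + 16×119 + 44×11 = 360 + 1904 + 484 = 2748
link = 2521/2748 = 0.917394
Chained index = 100 × 1.104065 × 0.917394 = 101.2863

101.29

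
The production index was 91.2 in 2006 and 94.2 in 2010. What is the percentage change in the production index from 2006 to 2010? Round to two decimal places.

Change = (94.2 − 91.2) / 91.2 × 100
       = 3.0 / 91.2 × 100 = 3.2895%

3.29%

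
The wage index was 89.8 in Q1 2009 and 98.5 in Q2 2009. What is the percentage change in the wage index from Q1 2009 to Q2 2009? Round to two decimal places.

9.69%

Change = (98.5 − 89.8) / 89.8 × 100
       = 8.7 / 89.8 × 100 = 9.6882%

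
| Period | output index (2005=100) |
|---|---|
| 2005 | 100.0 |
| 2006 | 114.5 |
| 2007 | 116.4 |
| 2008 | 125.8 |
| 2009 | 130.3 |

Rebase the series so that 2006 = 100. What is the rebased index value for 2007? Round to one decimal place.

101.7

Rebased(2007) = 116.4 / 114.5 × 100 = 101.6594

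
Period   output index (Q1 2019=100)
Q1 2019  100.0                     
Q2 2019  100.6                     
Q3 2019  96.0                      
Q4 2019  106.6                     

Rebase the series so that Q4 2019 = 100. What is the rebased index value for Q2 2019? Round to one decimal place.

Rebased(Q2 2019) = 100.6 / 106.6 × 100 = 94.3715

94.4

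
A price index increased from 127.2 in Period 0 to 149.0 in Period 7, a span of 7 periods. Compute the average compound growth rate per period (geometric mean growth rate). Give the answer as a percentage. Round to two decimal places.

2.29%

Growth factor = (149.0/127.2)^(1/7) = (1.171384)^(1/7) = 1.022855
Growth rate = 1.022855 − 1 = 0.022855 = 2.2855%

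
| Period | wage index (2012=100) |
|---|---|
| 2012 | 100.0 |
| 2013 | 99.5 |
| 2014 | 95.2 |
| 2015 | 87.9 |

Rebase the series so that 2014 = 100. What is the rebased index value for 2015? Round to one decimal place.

92.3

Rebased(2015) = 87.9 / 95.2 × 100 = 92.3319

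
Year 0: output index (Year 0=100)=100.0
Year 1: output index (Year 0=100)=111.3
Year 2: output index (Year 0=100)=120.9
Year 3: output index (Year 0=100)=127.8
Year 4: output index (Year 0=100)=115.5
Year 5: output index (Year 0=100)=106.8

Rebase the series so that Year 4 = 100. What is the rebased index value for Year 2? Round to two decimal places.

Rebased(Year 2) = 120.9 / 115.5 × 100 = 104.6753

104.68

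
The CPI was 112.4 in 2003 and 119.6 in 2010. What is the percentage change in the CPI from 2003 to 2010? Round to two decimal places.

6.41%

Change = (119.6 − 112.4) / 112.4 × 100
       = 7.2 / 112.4 × 100 = 6.4057%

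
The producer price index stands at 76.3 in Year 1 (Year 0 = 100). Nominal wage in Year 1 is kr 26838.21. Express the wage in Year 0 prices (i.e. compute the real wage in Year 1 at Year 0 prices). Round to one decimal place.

35174.6

Real = Nominal ÷ (Index/100) = 26838.21 ÷ (76.3/100)
     = 26838.21 ÷ 0.763 = 35174.5872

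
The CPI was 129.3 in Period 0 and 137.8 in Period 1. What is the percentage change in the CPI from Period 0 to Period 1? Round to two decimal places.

6.57%

Change = (137.8 − 129.3) / 129.3 × 100
       = 8.5 / 129.3 × 100 = 6.5739%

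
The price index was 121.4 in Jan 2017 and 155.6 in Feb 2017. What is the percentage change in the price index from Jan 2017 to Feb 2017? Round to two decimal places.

Change = (155.6 − 121.4) / 121.4 × 100
       = 34.2 / 121.4 × 100 = 28.1713%

28.17%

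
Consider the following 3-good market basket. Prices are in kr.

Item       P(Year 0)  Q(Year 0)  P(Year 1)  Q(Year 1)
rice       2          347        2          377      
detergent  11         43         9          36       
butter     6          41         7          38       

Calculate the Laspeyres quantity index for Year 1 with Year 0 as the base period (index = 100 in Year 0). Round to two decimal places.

Laspeyres quantity index uses base-period prices as weights.
ΣP(Year 0)·Q(Year 1) = 2×377 + 11×36 + 6×38 = 754 + 396 + 228 = 1378
ΣP(Year 0)·Q(Year 0) = 2×347 + 11×43 + 6×41 = 694 + 473 + 246 = 1413
Index = 1378 / 1413 × 100 = 97.5230

97.52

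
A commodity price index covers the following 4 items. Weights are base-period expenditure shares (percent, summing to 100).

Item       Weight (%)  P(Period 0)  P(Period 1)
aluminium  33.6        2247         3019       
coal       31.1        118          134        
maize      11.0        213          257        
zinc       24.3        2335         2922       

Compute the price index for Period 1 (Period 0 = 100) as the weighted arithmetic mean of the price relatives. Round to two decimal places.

aluminium: 33.6 × (3019/2247) = 33.6 × 1.343569 = 45.1439
coal: 31.1 × (134/118) = 31.1 × 1.135593 = 35.3169
maize: 11.0 × (257/213) = 11.0 × 1.206573 = 13.2723
zinc: 24.3 × (2922/2335) = 24.3 × 1.251392 = 30.4088
Index = Σ wᵢ·(p₁ᵢ/p₀ᵢ) = 45.1439 + 35.3169 + 13.2723 + 30.4088 = 124.1420

124.14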